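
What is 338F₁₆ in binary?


Each hex digit → 4 binary bits:
  3 = 0011
  3 = 0011
  8 = 1000
  F = 1111
Concatenate: 0011 0011 1000 1111
= 0011001110001111


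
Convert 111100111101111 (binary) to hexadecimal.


Group into 4-bit nibbles: 0111100111101111
  0111 = 7
  1001 = 9
  1110 = E
  1111 = F
= 0x79EF


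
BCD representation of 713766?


Each digit → 4-bit binary:
  7 → 0111
  1 → 0001
  3 → 0011
  7 → 0111
  6 → 0110
  6 → 0110
= 0111 0001 0011 0111 0110 0110


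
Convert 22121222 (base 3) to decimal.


Positional values (base 3):
  2 × 3^0 = 2 × 1 = 2
  2 × 3^1 = 2 × 3 = 6
  2 × 3^2 = 2 × 9 = 18
  1 × 3^3 = 1 × 27 = 27
  2 × 3^4 = 2 × 81 = 162
  1 × 3^5 = 1 × 243 = 243
  2 × 3^6 = 2 × 729 = 1458
  2 × 3^7 = 2 × 2187 = 4374
Sum = 2 + 6 + 18 + 27 + 162 + 243 + 1458 + 4374
= 6290


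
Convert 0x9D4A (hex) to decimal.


Positional values:
Position 0: A × 16^0 = 10 × 1 = 10
Position 1: 4 × 16^1 = 4 × 16 = 64
Position 2: D × 16^2 = 13 × 256 = 3328
Position 3: 9 × 16^3 = 9 × 4096 = 36864
Sum = 10 + 64 + 3328 + 36864
= 40266


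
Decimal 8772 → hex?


Divide by 16 repeatedly:
8772 ÷ 16 = 548 remainder 4 (4)
548 ÷ 16 = 34 remainder 4 (4)
34 ÷ 16 = 2 remainder 2 (2)
2 ÷ 16 = 0 remainder 2 (2)
Reading remainders bottom-up:
= 0x2244


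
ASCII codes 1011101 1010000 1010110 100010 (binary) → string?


Codes (binary): 1011101 1010000 1010110 100010
Per-code ASCII lookup:
  1011101 = 93  (special character) → ']'
  1010000 = 80  (range 65-90: uppercase, 80 - 65 = 15) → 'P'
  1010110 = 86  (range 65-90: uppercase, 86 - 65 = 21) → 'V'
  100010 = 34  (special character) → '"'
= ']PV"'


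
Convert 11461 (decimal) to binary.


Divide by 2 repeatedly:
11461 ÷ 2 = 5730 remainder 1
5730 ÷ 2 = 2865 remainder 0
2865 ÷ 2 = 1432 remainder 1
1432 ÷ 2 = 716 remainder 0
716 ÷ 2 = 358 remainder 0
358 ÷ 2 = 179 remainder 0
179 ÷ 2 = 89 remainder 1
89 ÷ 2 = 44 remainder 1
44 ÷ 2 = 22 remainder 0
22 ÷ 2 = 11 remainder 0
11 ÷ 2 = 5 remainder 1
5 ÷ 2 = 2 remainder 1
2 ÷ 2 = 1 remainder 0
1 ÷ 2 = 0 remainder 1
Reading remainders bottom-up:
= 10110011000101


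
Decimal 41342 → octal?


Divide by 8 repeatedly:
41342 ÷ 8 = 5167 remainder 6
5167 ÷ 8 = 645 remainder 7
645 ÷ 8 = 80 remainder 5
80 ÷ 8 = 10 remainder 0
10 ÷ 8 = 1 remainder 2
1 ÷ 8 = 0 remainder 1
Reading remainders bottom-up:
= 0o120576


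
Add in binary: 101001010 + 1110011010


Align and add column by column (LSB to MSB, carry propagating):
  00101001010
+ 01110011010
  -----------
  col 0: 0 + 0 + 0 (carry in) = 0 → bit 0, carry out 0
  col 1: 1 + 1 + 0 (carry in) = 2 → bit 0, carry out 1
  col 2: 0 + 0 + 1 (carry in) = 1 → bit 1, carry out 0
  col 3: 1 + 1 + 0 (carry in) = 2 → bit 0, carry out 1
  col 4: 0 + 1 + 1 (carry in) = 2 → bit 0, carry out 1
  col 5: 0 + 0 + 1 (carry in) = 1 → bit 1, carry out 0
  col 6: 1 + 0 + 0 (carry in) = 1 → bit 1, carry out 0
  col 7: 0 + 1 + 0 (carry in) = 1 → bit 1, carry out 0
  col 8: 1 + 1 + 0 (carry in) = 2 → bit 0, carry out 1
  col 9: 0 + 1 + 1 (carry in) = 2 → bit 0, carry out 1
  col 10: 0 + 0 + 1 (carry in) = 1 → bit 1, carry out 0
Reading bits MSB→LSB: 10011100100
Strip leading zeros: 10011100100
= 10011100100


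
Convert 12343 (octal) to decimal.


Positional values:
Position 0: 3 × 8^0 = 3
Position 1: 4 × 8^1 = 32
Position 2: 3 × 8^2 = 192
Position 3: 2 × 8^3 = 1024
Position 4: 1 × 8^4 = 4096
Sum = 3 + 32 + 192 + 1024 + 4096
= 5347


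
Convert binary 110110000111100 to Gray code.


Binary: 110110000111100
Gray code: G = B XOR (B >> 1)
B >> 1 = 011011000011110
110110000111100 XOR 011011000011110:
  1 XOR 0 = 1
  1 XOR 1 = 0
  0 XOR 1 = 1
  1 XOR 0 = 1
  1 XOR 1 = 0
  0 XOR 1 = 1
  0 XOR 0 = 0
  0 XOR 0 = 0
  0 XOR 0 = 0
  1 XOR 0 = 1
  1 XOR 1 = 0
  1 XOR 1 = 0
  1 XOR 1 = 0
  0 XOR 1 = 1
  0 XOR 0 = 0
= 101101000100010


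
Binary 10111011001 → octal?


Group into 3-bit groups: 010111011001
  010 = 2
  111 = 7
  011 = 3
  001 = 1
= 0o2731


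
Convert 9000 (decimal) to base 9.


Divide by 9 repeatedly:
9000 ÷ 9 = 1000 remainder 0
1000 ÷ 9 = 111 remainder 1
111 ÷ 9 = 12 remainder 3
12 ÷ 9 = 1 remainder 3
1 ÷ 9 = 0 remainder 1
Reading remainders bottom-up:
= 13310


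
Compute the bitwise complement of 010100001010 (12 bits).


Original: 010100001010
Invert all bits:
  bit 0: 0 → 1
  bit 1: 1 → 0
  bit 2: 0 → 1
  bit 3: 1 → 0
  bit 4: 0 → 1
  bit 5: 0 → 1
  bit 6: 0 → 1
  bit 7: 0 → 1
  bit 8: 1 → 0
  bit 9: 0 → 1
  bit 10: 1 → 0
  bit 11: 0 → 1
= 101011110101


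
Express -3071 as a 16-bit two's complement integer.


Original: 0000101111111111
Step 1 - Invert all bits: 1111010000000000
Step 2 - Add 1: 1111010000000000 + 1
= 1111010000000001 (represents -3071)


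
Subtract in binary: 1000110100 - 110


Align and subtract column by column (LSB to MSB, borrowing when needed):
  1000110100
- 0000000110
  ----------
  col 0: (0 - 0 borrow-in) - 0 → 0 - 0 = 0, borrow out 0
  col 1: (0 - 0 borrow-in) - 1 → borrow from next column: (0+2) - 1 = 1, borrow out 1
  col 2: (1 - 1 borrow-in) - 1 → borrow from next column: (0+2) - 1 = 1, borrow out 1
  col 3: (0 - 1 borrow-in) - 0 → borrow from next column: (-1+2) - 0 = 1, borrow out 1
  col 4: (1 - 1 borrow-in) - 0 → 0 - 0 = 0, borrow out 0
  col 5: (1 - 0 borrow-in) - 0 → 1 - 0 = 1, borrow out 0
  col 6: (0 - 0 borrow-in) - 0 → 0 - 0 = 0, borrow out 0
  col 7: (0 - 0 borrow-in) - 0 → 0 - 0 = 0, borrow out 0
  col 8: (0 - 0 borrow-in) - 0 → 0 - 0 = 0, borrow out 0
  col 9: (1 - 0 borrow-in) - 0 → 1 - 0 = 1, borrow out 0
Reading bits MSB→LSB: 1000101110
Strip leading zeros: 1000101110
= 1000101110


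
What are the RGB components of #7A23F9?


Hex: #7A23F9
R = 7A₁₆ = 122
G = 23₁₆ = 35
B = F9₁₆ = 249
= RGB(122, 35, 249)


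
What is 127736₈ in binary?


Each octal digit → 3 binary bits:
  1 = 001
  2 = 010
  7 = 111
  7 = 111
  3 = 011
  6 = 110
Concatenate: 001 010 111 111 011 110
= 001010111111011110


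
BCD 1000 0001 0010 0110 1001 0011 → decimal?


Each 4-bit group → digit:
  1000 → 8
  0001 → 1
  0010 → 2
  0110 → 6
  1001 → 9
  0011 → 3
= 812693


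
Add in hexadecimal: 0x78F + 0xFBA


Align and add column by column (LSB to MSB, each column mod 16 with carry):
  078F
+ 0FBA
  ----
  col 0: F(15) + A(10) + 0 (carry in) = 25 → 9(9), carry out 1
  col 1: 8(8) + B(11) + 1 (carry in) = 20 → 4(4), carry out 1
  col 2: 7(7) + F(15) + 1 (carry in) = 23 → 7(7), carry out 1
  col 3: 0(0) + 0(0) + 1 (carry in) = 1 → 1(1), carry out 0
Reading digits MSB→LSB: 1749
Strip leading zeros: 1749
= 0x1749


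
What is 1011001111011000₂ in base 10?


Positional values:
Bit 3: 1 × 2^3 = 8
Bit 4: 1 × 2^4 = 16
Bit 6: 1 × 2^6 = 64
Bit 7: 1 × 2^7 = 128
Bit 8: 1 × 2^8 = 256
Bit 9: 1 × 2^9 = 512
Bit 12: 1 × 2^12 = 4096
Bit 13: 1 × 2^13 = 8192
Bit 15: 1 × 2^15 = 32768
Sum = 8 + 16 + 64 + 128 + 256 + 512 + 4096 + 8192 + 32768
= 46040


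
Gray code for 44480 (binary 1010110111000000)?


Binary: 1010110111000000
Gray code: G = B XOR (B >> 1)
B >> 1 = 0101011011100000
1010110111000000 XOR 0101011011100000:
  1 XOR 0 = 1
  0 XOR 1 = 1
  1 XOR 0 = 1
  0 XOR 1 = 1
  1 XOR 0 = 1
  1 XOR 1 = 0
  0 XOR 1 = 1
  1 XOR 0 = 1
  1 XOR 1 = 0
  1 XOR 1 = 0
  0 XOR 1 = 1
  0 XOR 0 = 0
  0 XOR 0 = 0
  0 XOR 0 = 0
  0 XOR 0 = 0
  0 XOR 0 = 0
= 1111101100100000


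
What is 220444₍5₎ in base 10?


Positional values (base 5):
  4 × 5^0 = 4 × 1 = 4
  4 × 5^1 = 4 × 5 = 20
  4 × 5^2 = 4 × 25 = 100
  0 × 5^3 = 0 × 125 = 0
  2 × 5^4 = 2 × 625 = 1250
  2 × 5^5 = 2 × 3125 = 6250
Sum = 4 + 20 + 100 + 0 + 1250 + 6250
= 7624


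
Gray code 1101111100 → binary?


Gray code: 1101111100
MSB stays the same: 1
Each subsequent bit = prev_binary XOR current_gray:
  B[1] = 1 XOR 1 = 0
  B[2] = 0 XOR 0 = 0
  B[3] = 0 XOR 1 = 1
  B[4] = 1 XOR 1 = 0
  B[5] = 0 XOR 1 = 1
  B[6] = 1 XOR 1 = 0
  B[7] = 0 XOR 1 = 1
  B[8] = 1 XOR 0 = 1
  B[9] = 1 XOR 0 = 1
= 1001010111 (599 decimal)


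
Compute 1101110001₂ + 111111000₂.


Align and add column by column (LSB to MSB, carry propagating):
  01101110001
+ 00111111000
  -----------
  col 0: 1 + 0 + 0 (carry in) = 1 → bit 1, carry out 0
  col 1: 0 + 0 + 0 (carry in) = 0 → bit 0, carry out 0
  col 2: 0 + 0 + 0 (carry in) = 0 → bit 0, carry out 0
  col 3: 0 + 1 + 0 (carry in) = 1 → bit 1, carry out 0
  col 4: 1 + 1 + 0 (carry in) = 2 → bit 0, carry out 1
  col 5: 1 + 1 + 1 (carry in) = 3 → bit 1, carry out 1
  col 6: 1 + 1 + 1 (carry in) = 3 → bit 1, carry out 1
  col 7: 0 + 1 + 1 (carry in) = 2 → bit 0, carry out 1
  col 8: 1 + 1 + 1 (carry in) = 3 → bit 1, carry out 1
  col 9: 1 + 0 + 1 (carry in) = 2 → bit 0, carry out 1
  col 10: 0 + 0 + 1 (carry in) = 1 → bit 1, carry out 0
Reading bits MSB→LSB: 10101101001
Strip leading zeros: 10101101001
= 10101101001


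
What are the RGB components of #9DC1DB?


Hex: #9DC1DB
R = 9D₁₆ = 157
G = C1₁₆ = 193
B = DB₁₆ = 219
= RGB(157, 193, 219)


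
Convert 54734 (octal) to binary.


Each octal digit → 3 binary bits:
  5 = 101
  4 = 100
  7 = 111
  3 = 011
  4 = 100
Concatenate: 101 100 111 011 100
= 101100111011100


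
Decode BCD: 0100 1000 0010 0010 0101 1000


Each 4-bit group → digit:
  0100 → 4
  1000 → 8
  0010 → 2
  0010 → 2
  0101 → 5
  1000 → 8
= 482258


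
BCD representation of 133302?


Each digit → 4-bit binary:
  1 → 0001
  3 → 0011
  3 → 0011
  3 → 0011
  0 → 0000
  2 → 0010
= 0001 0011 0011 0011 0000 0010


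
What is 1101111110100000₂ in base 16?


Group into 4-bit nibbles: 1101111110100000
  1101 = D
  1111 = F
  1010 = A
  0000 = 0
= 0xDFA0


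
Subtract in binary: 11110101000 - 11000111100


Align and subtract column by column (LSB to MSB, borrowing when needed):
  11110101000
- 11000111100
  -----------
  col 0: (0 - 0 borrow-in) - 0 → 0 - 0 = 0, borrow out 0
  col 1: (0 - 0 borrow-in) - 0 → 0 - 0 = 0, borrow out 0
  col 2: (0 - 0 borrow-in) - 1 → borrow from next column: (0+2) - 1 = 1, borrow out 1
  col 3: (1 - 1 borrow-in) - 1 → borrow from next column: (0+2) - 1 = 1, borrow out 1
  col 4: (0 - 1 borrow-in) - 1 → borrow from next column: (-1+2) - 1 = 0, borrow out 1
  col 5: (1 - 1 borrow-in) - 1 → borrow from next column: (0+2) - 1 = 1, borrow out 1
  col 6: (0 - 1 borrow-in) - 0 → borrow from next column: (-1+2) - 0 = 1, borrow out 1
  col 7: (1 - 1 borrow-in) - 0 → 0 - 0 = 0, borrow out 0
  col 8: (1 - 0 borrow-in) - 0 → 1 - 0 = 1, borrow out 0
  col 9: (1 - 0 borrow-in) - 1 → 1 - 1 = 0, borrow out 0
  col 10: (1 - 0 borrow-in) - 1 → 1 - 1 = 0, borrow out 0
Reading bits MSB→LSB: 00101101100
Strip leading zeros: 101101100
= 101101100


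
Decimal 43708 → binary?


Divide by 2 repeatedly:
43708 ÷ 2 = 21854 remainder 0
21854 ÷ 2 = 10927 remainder 0
10927 ÷ 2 = 5463 remainder 1
5463 ÷ 2 = 2731 remainder 1
2731 ÷ 2 = 1365 remainder 1
1365 ÷ 2 = 682 remainder 1
682 ÷ 2 = 341 remainder 0
341 ÷ 2 = 170 remainder 1
170 ÷ 2 = 85 remainder 0
85 ÷ 2 = 42 remainder 1
42 ÷ 2 = 21 remainder 0
21 ÷ 2 = 10 remainder 1
10 ÷ 2 = 5 remainder 0
5 ÷ 2 = 2 remainder 1
2 ÷ 2 = 1 remainder 0
1 ÷ 2 = 0 remainder 1
Reading remainders bottom-up:
= 1010101010111100


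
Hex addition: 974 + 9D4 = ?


Align and add column by column (LSB to MSB, each column mod 16 with carry):
  0974
+ 09D4
  ----
  col 0: 4(4) + 4(4) + 0 (carry in) = 8 → 8(8), carry out 0
  col 1: 7(7) + D(13) + 0 (carry in) = 20 → 4(4), carry out 1
  col 2: 9(9) + 9(9) + 1 (carry in) = 19 → 3(3), carry out 1
  col 3: 0(0) + 0(0) + 1 (carry in) = 1 → 1(1), carry out 0
Reading digits MSB→LSB: 1348
Strip leading zeros: 1348
= 0x1348


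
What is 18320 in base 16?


Divide by 16 repeatedly:
18320 ÷ 16 = 1145 remainder 0 (0)
1145 ÷ 16 = 71 remainder 9 (9)
71 ÷ 16 = 4 remainder 7 (7)
4 ÷ 16 = 0 remainder 4 (4)
Reading remainders bottom-up:
= 0x4790


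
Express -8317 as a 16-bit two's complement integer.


Original: 0010000001111101
Step 1 - Invert all bits: 1101111110000010
Step 2 - Add 1: 1101111110000010 + 1
= 1101111110000011 (represents -8317)


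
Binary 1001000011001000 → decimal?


Positional values:
Bit 3: 1 × 2^3 = 8
Bit 6: 1 × 2^6 = 64
Bit 7: 1 × 2^7 = 128
Bit 12: 1 × 2^12 = 4096
Bit 15: 1 × 2^15 = 32768
Sum = 8 + 64 + 128 + 4096 + 32768
= 37064


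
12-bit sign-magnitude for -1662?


Sign bit: 1 (negative)
Magnitude: 1662 = 11001111110
= 111001111110


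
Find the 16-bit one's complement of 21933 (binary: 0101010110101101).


Original: 0101010110101101
Invert all bits:
  bit 0: 0 → 1
  bit 1: 1 → 0
  bit 2: 0 → 1
  bit 3: 1 → 0
  bit 4: 0 → 1
  bit 5: 1 → 0
  bit 6: 0 → 1
  bit 7: 1 → 0
  bit 8: 1 → 0
  bit 9: 0 → 1
  bit 10: 1 → 0
  bit 11: 0 → 1
  bit 12: 1 → 0
  bit 13: 1 → 0
  bit 14: 0 → 1
  bit 15: 1 → 0
= 1010101001010010


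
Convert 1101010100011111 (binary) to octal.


Group into 3-bit groups: 001101010100011111
  001 = 1
  101 = 5
  010 = 2
  100 = 4
  011 = 3
  111 = 7
= 0o152437


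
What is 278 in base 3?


Divide by 3 repeatedly:
278 ÷ 3 = 92 remainder 2
92 ÷ 3 = 30 remainder 2
30 ÷ 3 = 10 remainder 0
10 ÷ 3 = 3 remainder 1
3 ÷ 3 = 1 remainder 0
1 ÷ 3 = 0 remainder 1
Reading remainders bottom-up:
= 101022


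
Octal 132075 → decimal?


Positional values:
Position 0: 5 × 8^0 = 5
Position 1: 7 × 8^1 = 56
Position 2: 0 × 8^2 = 0
Position 3: 2 × 8^3 = 1024
Position 4: 3 × 8^4 = 12288
Position 5: 1 × 8^5 = 32768
Sum = 5 + 56 + 0 + 1024 + 12288 + 32768
= 46141


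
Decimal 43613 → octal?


Divide by 8 repeatedly:
43613 ÷ 8 = 5451 remainder 5
5451 ÷ 8 = 681 remainder 3
681 ÷ 8 = 85 remainder 1
85 ÷ 8 = 10 remainder 5
10 ÷ 8 = 1 remainder 2
1 ÷ 8 = 0 remainder 1
Reading remainders bottom-up:
= 0o125135


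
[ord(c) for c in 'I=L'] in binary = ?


String: 'I=L'  (3 characters)
Per-character ASCII lookup:
  'I': uppercase starts at 65: 'I' = 65 + 8 = 73 → 1001001
  '=': special character: '=' = 61 → 111101
  'L': uppercase starts at 65: 'L' = 65 + 11 = 76 → 1001100
= 1001001 111101 1001100


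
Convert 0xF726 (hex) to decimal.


Positional values:
Position 0: 6 × 16^0 = 6 × 1 = 6
Position 1: 2 × 16^1 = 2 × 16 = 32
Position 2: 7 × 16^2 = 7 × 256 = 1792
Position 3: F × 16^3 = 15 × 4096 = 61440
Sum = 6 + 32 + 1792 + 61440
= 63270


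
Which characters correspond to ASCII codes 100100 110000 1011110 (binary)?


Codes (binary): 100100 110000 1011110
Per-code ASCII lookup:
  100100 = 36  (special character) → '$'
  110000 = 48  (range 48-57: digits, 48 - 48 = 0) → '0'
  1011110 = 94  (special character) → '^'
= '$0^'


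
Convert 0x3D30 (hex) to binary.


Each hex digit → 4 binary bits:
  3 = 0011
  D = 1101
  3 = 0011
  0 = 0000
Concatenate: 0011 1101 0011 0000
= 0011110100110000


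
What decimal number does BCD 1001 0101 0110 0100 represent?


Each 4-bit group → digit:
  1001 → 9
  0101 → 5
  0110 → 6
  0100 → 4
= 9564


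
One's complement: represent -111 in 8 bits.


Original: 01101111
Invert all bits:
  bit 0: 0 → 1
  bit 1: 1 → 0
  bit 2: 1 → 0
  bit 3: 0 → 1
  bit 4: 1 → 0
  bit 5: 1 → 0
  bit 6: 1 → 0
  bit 7: 1 → 0
= 10010000


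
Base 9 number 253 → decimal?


Positional values (base 9):
  3 × 9^0 = 3 × 1 = 3
  5 × 9^1 = 5 × 9 = 45
  2 × 9^2 = 2 × 81 = 162
Sum = 3 + 45 + 162
= 210


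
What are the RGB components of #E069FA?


Hex: #E069FA
R = E0₁₆ = 224
G = 69₁₆ = 105
B = FA₁₆ = 250
= RGB(224, 105, 250)


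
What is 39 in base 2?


Divide by 2 repeatedly:
39 ÷ 2 = 19 remainder 1
19 ÷ 2 = 9 remainder 1
9 ÷ 2 = 4 remainder 1
4 ÷ 2 = 2 remainder 0
2 ÷ 2 = 1 remainder 0
1 ÷ 2 = 0 remainder 1
Reading remainders bottom-up:
= 100111


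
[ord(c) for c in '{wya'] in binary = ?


String: '{wya'  (4 characters)
Per-character ASCII lookup:
  '{': special character: '{' = 123 → 1111011
  'w': lowercase starts at 97: 'w' = 97 + 22 = 119 → 1110111
  'y': lowercase starts at 97: 'y' = 97 + 24 = 121 → 1111001
  'a': lowercase starts at 97: 'a' = 97 + 0 = 97 → 1100001
= 1111011 1110111 1111001 1100001


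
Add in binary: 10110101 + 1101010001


Align and add column by column (LSB to MSB, carry propagating):
  00010110101
+ 01101010001
  -----------
  col 0: 1 + 1 + 0 (carry in) = 2 → bit 0, carry out 1
  col 1: 0 + 0 + 1 (carry in) = 1 → bit 1, carry out 0
  col 2: 1 + 0 + 0 (carry in) = 1 → bit 1, carry out 0
  col 3: 0 + 0 + 0 (carry in) = 0 → bit 0, carry out 0
  col 4: 1 + 1 + 0 (carry in) = 2 → bit 0, carry out 1
  col 5: 1 + 0 + 1 (carry in) = 2 → bit 0, carry out 1
  col 6: 0 + 1 + 1 (carry in) = 2 → bit 0, carry out 1
  col 7: 1 + 0 + 1 (carry in) = 2 → bit 0, carry out 1
  col 8: 0 + 1 + 1 (carry in) = 2 → bit 0, carry out 1
  col 9: 0 + 1 + 1 (carry in) = 2 → bit 0, carry out 1
  col 10: 0 + 0 + 1 (carry in) = 1 → bit 1, carry out 0
Reading bits MSB→LSB: 10000000110
Strip leading zeros: 10000000110
= 10000000110


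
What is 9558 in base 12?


Divide by 12 repeatedly:
9558 ÷ 12 = 796 remainder 6
796 ÷ 12 = 66 remainder 4
66 ÷ 12 = 5 remainder 6
5 ÷ 12 = 0 remainder 5
Reading remainders bottom-up:
= 5646


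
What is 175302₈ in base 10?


Positional values:
Position 0: 2 × 8^0 = 2
Position 1: 0 × 8^1 = 0
Position 2: 3 × 8^2 = 192
Position 3: 5 × 8^3 = 2560
Position 4: 7 × 8^4 = 28672
Position 5: 1 × 8^5 = 32768
Sum = 2 + 0 + 192 + 2560 + 28672 + 32768
= 64194


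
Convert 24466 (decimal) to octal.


Divide by 8 repeatedly:
24466 ÷ 8 = 3058 remainder 2
3058 ÷ 8 = 382 remainder 2
382 ÷ 8 = 47 remainder 6
47 ÷ 8 = 5 remainder 7
5 ÷ 8 = 0 remainder 5
Reading remainders bottom-up:
= 0o57622


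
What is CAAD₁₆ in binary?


Each hex digit → 4 binary bits:
  C = 1100
  A = 1010
  A = 1010
  D = 1101
Concatenate: 1100 1010 1010 1101
= 1100101010101101


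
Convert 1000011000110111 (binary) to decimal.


Positional values:
Bit 0: 1 × 2^0 = 1
Bit 1: 1 × 2^1 = 2
Bit 2: 1 × 2^2 = 4
Bit 4: 1 × 2^4 = 16
Bit 5: 1 × 2^5 = 32
Bit 9: 1 × 2^9 = 512
Bit 10: 1 × 2^10 = 1024
Bit 15: 1 × 2^15 = 32768
Sum = 1 + 2 + 4 + 16 + 32 + 512 + 1024 + 32768
= 34359


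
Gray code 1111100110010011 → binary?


Gray code: 1111100110010011
MSB stays the same: 1
Each subsequent bit = prev_binary XOR current_gray:
  B[1] = 1 XOR 1 = 0
  B[2] = 0 XOR 1 = 1
  B[3] = 1 XOR 1 = 0
  B[4] = 0 XOR 1 = 1
  B[5] = 1 XOR 0 = 1
  B[6] = 1 XOR 0 = 1
  B[7] = 1 XOR 1 = 0
  B[8] = 0 XOR 1 = 1
  B[9] = 1 XOR 0 = 1
  B[10] = 1 XOR 0 = 1
  B[11] = 1 XOR 1 = 0
  B[12] = 0 XOR 0 = 0
  B[13] = 0 XOR 0 = 0
  B[14] = 0 XOR 1 = 1
  B[15] = 1 XOR 1 = 0
= 1010111011100010 (44770 decimal)


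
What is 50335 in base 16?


Divide by 16 repeatedly:
50335 ÷ 16 = 3145 remainder 15 (F)
3145 ÷ 16 = 196 remainder 9 (9)
196 ÷ 16 = 12 remainder 4 (4)
12 ÷ 16 = 0 remainder 12 (C)
Reading remainders bottom-up:
= 0xC49F


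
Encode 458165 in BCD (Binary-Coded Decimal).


Each digit → 4-bit binary:
  4 → 0100
  5 → 0101
  8 → 1000
  1 → 0001
  6 → 0110
  5 → 0101
= 0100 0101 1000 0001 0110 0101


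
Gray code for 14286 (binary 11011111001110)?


Binary: 11011111001110
Gray code: G = B XOR (B >> 1)
B >> 1 = 01101111100111
11011111001110 XOR 01101111100111:
  1 XOR 0 = 1
  1 XOR 1 = 0
  0 XOR 1 = 1
  1 XOR 0 = 1
  1 XOR 1 = 0
  1 XOR 1 = 0
  1 XOR 1 = 0
  1 XOR 1 = 0
  0 XOR 1 = 1
  0 XOR 0 = 0
  1 XOR 0 = 1
  1 XOR 1 = 0
  1 XOR 1 = 0
  0 XOR 1 = 1
= 10110000101001


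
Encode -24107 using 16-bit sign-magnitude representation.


Sign bit: 1 (negative)
Magnitude: 24107 = 101111000101011
= 1101111000101011


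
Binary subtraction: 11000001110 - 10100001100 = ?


Align and subtract column by column (LSB to MSB, borrowing when needed):
  11000001110
- 10100001100
  -----------
  col 0: (0 - 0 borrow-in) - 0 → 0 - 0 = 0, borrow out 0
  col 1: (1 - 0 borrow-in) - 0 → 1 - 0 = 1, borrow out 0
  col 2: (1 - 0 borrow-in) - 1 → 1 - 1 = 0, borrow out 0
  col 3: (1 - 0 borrow-in) - 1 → 1 - 1 = 0, borrow out 0
  col 4: (0 - 0 borrow-in) - 0 → 0 - 0 = 0, borrow out 0
  col 5: (0 - 0 borrow-in) - 0 → 0 - 0 = 0, borrow out 0
  col 6: (0 - 0 borrow-in) - 0 → 0 - 0 = 0, borrow out 0
  col 7: (0 - 0 borrow-in) - 0 → 0 - 0 = 0, borrow out 0
  col 8: (0 - 0 borrow-in) - 1 → borrow from next column: (0+2) - 1 = 1, borrow out 1
  col 9: (1 - 1 borrow-in) - 0 → 0 - 0 = 0, borrow out 0
  col 10: (1 - 0 borrow-in) - 1 → 1 - 1 = 0, borrow out 0
Reading bits MSB→LSB: 00100000010
Strip leading zeros: 100000010
= 100000010


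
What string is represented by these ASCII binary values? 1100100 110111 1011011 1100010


Codes (binary): 1100100 110111 1011011 1100010
Per-code ASCII lookup:
  1100100 = 100  (range 97-122: lowercase, 100 - 97 = 3) → 'd'
  110111 = 55  (range 48-57: digits, 55 - 48 = 7) → '7'
  1011011 = 91  (special character) → '['
  1100010 = 98  (range 97-122: lowercase, 98 - 97 = 1) → 'b'
= 'd7[b'


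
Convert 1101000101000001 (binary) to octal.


Group into 3-bit groups: 001101000101000001
  001 = 1
  101 = 5
  000 = 0
  101 = 5
  000 = 0
  001 = 1
= 0o150501


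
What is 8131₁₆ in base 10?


Positional values:
Position 0: 1 × 16^0 = 1 × 1 = 1
Position 1: 3 × 16^1 = 3 × 16 = 48
Position 2: 1 × 16^2 = 1 × 256 = 256
Position 3: 8 × 16^3 = 8 × 4096 = 32768
Sum = 1 + 48 + 256 + 32768
= 33073


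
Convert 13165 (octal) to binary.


Each octal digit → 3 binary bits:
  1 = 001
  3 = 011
  1 = 001
  6 = 110
  5 = 101
Concatenate: 001 011 001 110 101
= 001011001110101


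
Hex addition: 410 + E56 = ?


Align and add column by column (LSB to MSB, each column mod 16 with carry):
  0410
+ 0E56
  ----
  col 0: 0(0) + 6(6) + 0 (carry in) = 6 → 6(6), carry out 0
  col 1: 1(1) + 5(5) + 0 (carry in) = 6 → 6(6), carry out 0
  col 2: 4(4) + E(14) + 0 (carry in) = 18 → 2(2), carry out 1
  col 3: 0(0) + 0(0) + 1 (carry in) = 1 → 1(1), carry out 0
Reading digits MSB→LSB: 1266
Strip leading zeros: 1266
= 0x1266


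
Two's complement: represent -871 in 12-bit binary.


Original: 001101100111
Step 1 - Invert all bits: 110010011000
Step 2 - Add 1: 110010011000 + 1
= 110010011001 (represents -871)


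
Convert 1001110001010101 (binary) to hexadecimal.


Group into 4-bit nibbles: 1001110001010101
  1001 = 9
  1100 = C
  0101 = 5
  0101 = 5
= 0x9C55


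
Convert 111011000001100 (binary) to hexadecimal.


Group into 4-bit nibbles: 0111011000001100
  0111 = 7
  0110 = 6
  0000 = 0
  1100 = C
= 0x760C


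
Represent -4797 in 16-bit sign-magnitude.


Sign bit: 1 (negative)
Magnitude: 4797 = 001001010111101
= 1001001010111101


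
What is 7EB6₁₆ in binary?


Each hex digit → 4 binary bits:
  7 = 0111
  E = 1110
  B = 1011
  6 = 0110
Concatenate: 0111 1110 1011 0110
= 0111111010110110


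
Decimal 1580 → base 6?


Divide by 6 repeatedly:
1580 ÷ 6 = 263 remainder 2
263 ÷ 6 = 43 remainder 5
43 ÷ 6 = 7 remainder 1
7 ÷ 6 = 1 remainder 1
1 ÷ 6 = 0 remainder 1
Reading remainders bottom-up:
= 11152


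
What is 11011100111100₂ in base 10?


Positional values:
Bit 2: 1 × 2^2 = 4
Bit 3: 1 × 2^3 = 8
Bit 4: 1 × 2^4 = 16
Bit 5: 1 × 2^5 = 32
Bit 8: 1 × 2^8 = 256
Bit 9: 1 × 2^9 = 512
Bit 10: 1 × 2^10 = 1024
Bit 12: 1 × 2^12 = 4096
Bit 13: 1 × 2^13 = 8192
Sum = 4 + 8 + 16 + 32 + 256 + 512 + 1024 + 4096 + 8192
= 14140


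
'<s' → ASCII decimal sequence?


String: '<s'  (2 characters)
Per-character ASCII lookup:
  '<': special character: '<' = 60
  's': lowercase starts at 97: 's' = 97 + 18 = 115
= 60 115


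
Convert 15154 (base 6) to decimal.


Positional values (base 6):
  4 × 6^0 = 4 × 1 = 4
  5 × 6^1 = 5 × 6 = 30
  1 × 6^2 = 1 × 36 = 36
  5 × 6^3 = 5 × 216 = 1080
  1 × 6^4 = 1 × 1296 = 1296
Sum = 4 + 30 + 36 + 1080 + 1296
= 2446


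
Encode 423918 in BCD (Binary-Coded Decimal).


Each digit → 4-bit binary:
  4 → 0100
  2 → 0010
  3 → 0011
  9 → 1001
  1 → 0001
  8 → 1000
= 0100 0010 0011 1001 0001 1000


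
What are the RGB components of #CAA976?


Hex: #CAA976
R = CA₁₆ = 202
G = A9₁₆ = 169
B = 76₁₆ = 118
= RGB(202, 169, 118)


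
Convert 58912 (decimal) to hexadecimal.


Divide by 16 repeatedly:
58912 ÷ 16 = 3682 remainder 0 (0)
3682 ÷ 16 = 230 remainder 2 (2)
230 ÷ 16 = 14 remainder 6 (6)
14 ÷ 16 = 0 remainder 14 (E)
Reading remainders bottom-up:
= 0xE620


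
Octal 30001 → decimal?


Positional values:
Position 0: 1 × 8^0 = 1
Position 1: 0 × 8^1 = 0
Position 2: 0 × 8^2 = 0
Position 3: 0 × 8^3 = 0
Position 4: 3 × 8^4 = 12288
Sum = 1 + 0 + 0 + 0 + 12288
= 12289


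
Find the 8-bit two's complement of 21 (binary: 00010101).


Original: 00010101
Step 1 - Invert all bits: 11101010
Step 2 - Add 1: 11101010 + 1
= 11101011 (represents -21)


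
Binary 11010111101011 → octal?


Group into 3-bit groups: 011010111101011
  011 = 3
  010 = 2
  111 = 7
  101 = 5
  011 = 3
= 0o32753


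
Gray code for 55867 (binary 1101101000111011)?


Binary: 1101101000111011
Gray code: G = B XOR (B >> 1)
B >> 1 = 0110110100011101
1101101000111011 XOR 0110110100011101:
  1 XOR 0 = 1
  1 XOR 1 = 0
  0 XOR 1 = 1
  1 XOR 0 = 1
  1 XOR 1 = 0
  0 XOR 1 = 1
  1 XOR 0 = 1
  0 XOR 1 = 1
  0 XOR 0 = 0
  0 XOR 0 = 0
  1 XOR 0 = 1
  1 XOR 1 = 0
  1 XOR 1 = 0
  0 XOR 1 = 1
  1 XOR 0 = 1
  1 XOR 1 = 0
= 1011011100100110


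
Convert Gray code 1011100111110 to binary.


Gray code: 1011100111110
MSB stays the same: 1
Each subsequent bit = prev_binary XOR current_gray:
  B[1] = 1 XOR 0 = 1
  B[2] = 1 XOR 1 = 0
  B[3] = 0 XOR 1 = 1
  B[4] = 1 XOR 1 = 0
  B[5] = 0 XOR 0 = 0
  B[6] = 0 XOR 0 = 0
  B[7] = 0 XOR 1 = 1
  B[8] = 1 XOR 1 = 0
  B[9] = 0 XOR 1 = 1
  B[10] = 1 XOR 1 = 0
  B[11] = 0 XOR 1 = 1
  B[12] = 1 XOR 0 = 1
= 1101000101011 (6699 decimal)


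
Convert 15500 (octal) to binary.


Each octal digit → 3 binary bits:
  1 = 001
  5 = 101
  5 = 101
  0 = 000
  0 = 000
Concatenate: 001 101 101 000 000
= 001101101000000


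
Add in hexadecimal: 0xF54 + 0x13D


Align and add column by column (LSB to MSB, each column mod 16 with carry):
  0F54
+ 013D
  ----
  col 0: 4(4) + D(13) + 0 (carry in) = 17 → 1(1), carry out 1
  col 1: 5(5) + 3(3) + 1 (carry in) = 9 → 9(9), carry out 0
  col 2: F(15) + 1(1) + 0 (carry in) = 16 → 0(0), carry out 1
  col 3: 0(0) + 0(0) + 1 (carry in) = 1 → 1(1), carry out 0
Reading digits MSB→LSB: 1091
Strip leading zeros: 1091
= 0x1091


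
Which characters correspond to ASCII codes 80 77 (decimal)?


Codes (decimal): 80 77
Per-code ASCII lookup:
  80  (range 65-90: uppercase, 80 - 65 = 15) → 'P'
  77  (range 65-90: uppercase, 77 - 65 = 12) → 'M'
= 'PM'


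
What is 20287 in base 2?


Divide by 2 repeatedly:
20287 ÷ 2 = 10143 remainder 1
10143 ÷ 2 = 5071 remainder 1
5071 ÷ 2 = 2535 remainder 1
2535 ÷ 2 = 1267 remainder 1
1267 ÷ 2 = 633 remainder 1
633 ÷ 2 = 316 remainder 1
316 ÷ 2 = 158 remainder 0
158 ÷ 2 = 79 remainder 0
79 ÷ 2 = 39 remainder 1
39 ÷ 2 = 19 remainder 1
19 ÷ 2 = 9 remainder 1
9 ÷ 2 = 4 remainder 1
4 ÷ 2 = 2 remainder 0
2 ÷ 2 = 1 remainder 0
1 ÷ 2 = 0 remainder 1
Reading remainders bottom-up:
= 100111100111111


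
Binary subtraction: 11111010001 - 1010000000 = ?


Align and subtract column by column (LSB to MSB, borrowing when needed):
  11111010001
- 01010000000
  -----------
  col 0: (1 - 0 borrow-in) - 0 → 1 - 0 = 1, borrow out 0
  col 1: (0 - 0 borrow-in) - 0 → 0 - 0 = 0, borrow out 0
  col 2: (0 - 0 borrow-in) - 0 → 0 - 0 = 0, borrow out 0
  col 3: (0 - 0 borrow-in) - 0 → 0 - 0 = 0, borrow out 0
  col 4: (1 - 0 borrow-in) - 0 → 1 - 0 = 1, borrow out 0
  col 5: (0 - 0 borrow-in) - 0 → 0 - 0 = 0, borrow out 0
  col 6: (1 - 0 borrow-in) - 0 → 1 - 0 = 1, borrow out 0
  col 7: (1 - 0 borrow-in) - 1 → 1 - 1 = 0, borrow out 0
  col 8: (1 - 0 borrow-in) - 0 → 1 - 0 = 1, borrow out 0
  col 9: (1 - 0 borrow-in) - 1 → 1 - 1 = 0, borrow out 0
  col 10: (1 - 0 borrow-in) - 0 → 1 - 0 = 1, borrow out 0
Reading bits MSB→LSB: 10101010001
Strip leading zeros: 10101010001
= 10101010001


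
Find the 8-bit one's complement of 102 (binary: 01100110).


Original: 01100110
Invert all bits:
  bit 0: 0 → 1
  bit 1: 1 → 0
  bit 2: 1 → 0
  bit 3: 0 → 1
  bit 4: 0 → 1
  bit 5: 1 → 0
  bit 6: 1 → 0
  bit 7: 0 → 1
= 10011001


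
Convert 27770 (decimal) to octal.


Divide by 8 repeatedly:
27770 ÷ 8 = 3471 remainder 2
3471 ÷ 8 = 433 remainder 7
433 ÷ 8 = 54 remainder 1
54 ÷ 8 = 6 remainder 6
6 ÷ 8 = 0 remainder 6
Reading remainders bottom-up:
= 0o66172


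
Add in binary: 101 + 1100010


Align and add column by column (LSB to MSB, carry propagating):
  00000101
+ 01100010
  --------
  col 0: 1 + 0 + 0 (carry in) = 1 → bit 1, carry out 0
  col 1: 0 + 1 + 0 (carry in) = 1 → bit 1, carry out 0
  col 2: 1 + 0 + 0 (carry in) = 1 → bit 1, carry out 0
  col 3: 0 + 0 + 0 (carry in) = 0 → bit 0, carry out 0
  col 4: 0 + 0 + 0 (carry in) = 0 → bit 0, carry out 0
  col 5: 0 + 1 + 0 (carry in) = 1 → bit 1, carry out 0
  col 6: 0 + 1 + 0 (carry in) = 1 → bit 1, carry out 0
  col 7: 0 + 0 + 0 (carry in) = 0 → bit 0, carry out 0
Reading bits MSB→LSB: 01100111
Strip leading zeros: 1100111
= 1100111


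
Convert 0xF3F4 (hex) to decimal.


Positional values:
Position 0: 4 × 16^0 = 4 × 1 = 4
Position 1: F × 16^1 = 15 × 16 = 240
Position 2: 3 × 16^2 = 3 × 256 = 768
Position 3: F × 16^3 = 15 × 4096 = 61440
Sum = 4 + 240 + 768 + 61440
= 62452


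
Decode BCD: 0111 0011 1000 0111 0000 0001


Each 4-bit group → digit:
  0111 → 7
  0011 → 3
  1000 → 8
  0111 → 7
  0000 → 0
  0001 → 1
= 738701


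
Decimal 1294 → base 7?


Divide by 7 repeatedly:
1294 ÷ 7 = 184 remainder 6
184 ÷ 7 = 26 remainder 2
26 ÷ 7 = 3 remainder 5
3 ÷ 7 = 0 remainder 3
Reading remainders bottom-up:
= 3526


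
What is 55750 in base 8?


Divide by 8 repeatedly:
55750 ÷ 8 = 6968 remainder 6
6968 ÷ 8 = 871 remainder 0
871 ÷ 8 = 108 remainder 7
108 ÷ 8 = 13 remainder 4
13 ÷ 8 = 1 remainder 5
1 ÷ 8 = 0 remainder 1
Reading remainders bottom-up:
= 0o154706


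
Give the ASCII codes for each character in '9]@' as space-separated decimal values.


String: '9]@'  (3 characters)
Per-character ASCII lookup:
  '9': digits start at 48: '9' = 48 + 9 = 57
  ']': special character: ']' = 93
  '@': special character: '@' = 64
= 57 93 64


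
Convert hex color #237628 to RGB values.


Hex: #237628
R = 23₁₆ = 35
G = 76₁₆ = 118
B = 28₁₆ = 40
= RGB(35, 118, 40)


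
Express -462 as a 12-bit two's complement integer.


Original: 000111001110
Step 1 - Invert all bits: 111000110001
Step 2 - Add 1: 111000110001 + 1
= 111000110010 (represents -462)


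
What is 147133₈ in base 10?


Positional values:
Position 0: 3 × 8^0 = 3
Position 1: 3 × 8^1 = 24
Position 2: 1 × 8^2 = 64
Position 3: 7 × 8^3 = 3584
Position 4: 4 × 8^4 = 16384
Position 5: 1 × 8^5 = 32768
Sum = 3 + 24 + 64 + 3584 + 16384 + 32768
= 52827


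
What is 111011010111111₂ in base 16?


Group into 4-bit nibbles: 0111011010111111
  0111 = 7
  0110 = 6
  1011 = B
  1111 = F
= 0x76BF


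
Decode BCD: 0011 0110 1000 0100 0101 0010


Each 4-bit group → digit:
  0011 → 3
  0110 → 6
  1000 → 8
  0100 → 4
  0101 → 5
  0010 → 2
= 368452


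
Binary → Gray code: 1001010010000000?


Binary: 1001010010000000
Gray code: G = B XOR (B >> 1)
B >> 1 = 0100101001000000
1001010010000000 XOR 0100101001000000:
  1 XOR 0 = 1
  0 XOR 1 = 1
  0 XOR 0 = 0
  1 XOR 0 = 1
  0 XOR 1 = 1
  1 XOR 0 = 1
  0 XOR 1 = 1
  0 XOR 0 = 0
  1 XOR 0 = 1
  0 XOR 1 = 1
  0 XOR 0 = 0
  0 XOR 0 = 0
  0 XOR 0 = 0
  0 XOR 0 = 0
  0 XOR 0 = 0
  0 XOR 0 = 0
= 1101111011000000


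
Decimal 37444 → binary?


Divide by 2 repeatedly:
37444 ÷ 2 = 18722 remainder 0
18722 ÷ 2 = 9361 remainder 0
9361 ÷ 2 = 4680 remainder 1
4680 ÷ 2 = 2340 remainder 0
2340 ÷ 2 = 1170 remainder 0
1170 ÷ 2 = 585 remainder 0
585 ÷ 2 = 292 remainder 1
292 ÷ 2 = 146 remainder 0
146 ÷ 2 = 73 remainder 0
73 ÷ 2 = 36 remainder 1
36 ÷ 2 = 18 remainder 0
18 ÷ 2 = 9 remainder 0
9 ÷ 2 = 4 remainder 1
4 ÷ 2 = 2 remainder 0
2 ÷ 2 = 1 remainder 0
1 ÷ 2 = 0 remainder 1
Reading remainders bottom-up:
= 1001001001000100


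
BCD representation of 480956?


Each digit → 4-bit binary:
  4 → 0100
  8 → 1000
  0 → 0000
  9 → 1001
  5 → 0101
  6 → 0110
= 0100 1000 0000 1001 0101 0110


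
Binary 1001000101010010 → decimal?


Positional values:
Bit 1: 1 × 2^1 = 2
Bit 4: 1 × 2^4 = 16
Bit 6: 1 × 2^6 = 64
Bit 8: 1 × 2^8 = 256
Bit 12: 1 × 2^12 = 4096
Bit 15: 1 × 2^15 = 32768
Sum = 2 + 16 + 64 + 256 + 4096 + 32768
= 37202


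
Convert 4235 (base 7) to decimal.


Positional values (base 7):
  5 × 7^0 = 5 × 1 = 5
  3 × 7^1 = 3 × 7 = 21
  2 × 7^2 = 2 × 49 = 98
  4 × 7^3 = 4 × 343 = 1372
Sum = 5 + 21 + 98 + 1372
= 1496


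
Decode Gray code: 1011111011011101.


Gray code: 1011111011011101
MSB stays the same: 1
Each subsequent bit = prev_binary XOR current_gray:
  B[1] = 1 XOR 0 = 1
  B[2] = 1 XOR 1 = 0
  B[3] = 0 XOR 1 = 1
  B[4] = 1 XOR 1 = 0
  B[5] = 0 XOR 1 = 1
  B[6] = 1 XOR 1 = 0
  B[7] = 0 XOR 0 = 0
  B[8] = 0 XOR 1 = 1
  B[9] = 1 XOR 1 = 0
  B[10] = 0 XOR 0 = 0
  B[11] = 0 XOR 1 = 1
  B[12] = 1 XOR 1 = 0
  B[13] = 0 XOR 1 = 1
  B[14] = 1 XOR 0 = 1
  B[15] = 1 XOR 1 = 0
= 1101010010010110 (54422 decimal)


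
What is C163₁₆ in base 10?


Positional values:
Position 0: 3 × 16^0 = 3 × 1 = 3
Position 1: 6 × 16^1 = 6 × 16 = 96
Position 2: 1 × 16^2 = 1 × 256 = 256
Position 3: C × 16^3 = 12 × 4096 = 49152
Sum = 3 + 96 + 256 + 49152
= 49507


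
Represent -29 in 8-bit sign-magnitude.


Sign bit: 1 (negative)
Magnitude: 29 = 0011101
= 10011101


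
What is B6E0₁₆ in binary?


Each hex digit → 4 binary bits:
  B = 1011
  6 = 0110
  E = 1110
  0 = 0000
Concatenate: 1011 0110 1110 0000
= 1011011011100000


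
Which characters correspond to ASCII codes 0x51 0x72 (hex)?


Codes (hex): 0x51 0x72
Per-code ASCII lookup:
  0x51 = 81  (range 65-90: uppercase, 81 - 65 = 16) → 'Q'
  0x72 = 114  (range 97-122: lowercase, 114 - 97 = 17) → 'r'
= 'Qr'


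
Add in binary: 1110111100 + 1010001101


Align and add column by column (LSB to MSB, carry propagating):
  01110111100
+ 01010001101
  -----------
  col 0: 0 + 1 + 0 (carry in) = 1 → bit 1, carry out 0
  col 1: 0 + 0 + 0 (carry in) = 0 → bit 0, carry out 0
  col 2: 1 + 1 + 0 (carry in) = 2 → bit 0, carry out 1
  col 3: 1 + 1 + 1 (carry in) = 3 → bit 1, carry out 1
  col 4: 1 + 0 + 1 (carry in) = 2 → bit 0, carry out 1
  col 5: 1 + 0 + 1 (carry in) = 2 → bit 0, carry out 1
  col 6: 0 + 0 + 1 (carry in) = 1 → bit 1, carry out 0
  col 7: 1 + 1 + 0 (carry in) = 2 → bit 0, carry out 1
  col 8: 1 + 0 + 1 (carry in) = 2 → bit 0, carry out 1
  col 9: 1 + 1 + 1 (carry in) = 3 → bit 1, carry out 1
  col 10: 0 + 0 + 1 (carry in) = 1 → bit 1, carry out 0
Reading bits MSB→LSB: 11001001001
Strip leading zeros: 11001001001
= 11001001001


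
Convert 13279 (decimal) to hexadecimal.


Divide by 16 repeatedly:
13279 ÷ 16 = 829 remainder 15 (F)
829 ÷ 16 = 51 remainder 13 (D)
51 ÷ 16 = 3 remainder 3 (3)
3 ÷ 16 = 0 remainder 3 (3)
Reading remainders bottom-up:
= 0x33DF


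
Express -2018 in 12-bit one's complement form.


Original: 011111100010
Invert all bits:
  bit 0: 0 → 1
  bit 1: 1 → 0
  bit 2: 1 → 0
  bit 3: 1 → 0
  bit 4: 1 → 0
  bit 5: 1 → 0
  bit 6: 1 → 0
  bit 7: 0 → 1
  bit 8: 0 → 1
  bit 9: 0 → 1
  bit 10: 1 → 0
  bit 11: 0 → 1
= 100000011101


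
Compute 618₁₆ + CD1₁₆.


Align and add column by column (LSB to MSB, each column mod 16 with carry):
  0618
+ 0CD1
  ----
  col 0: 8(8) + 1(1) + 0 (carry in) = 9 → 9(9), carry out 0
  col 1: 1(1) + D(13) + 0 (carry in) = 14 → E(14), carry out 0
  col 2: 6(6) + C(12) + 0 (carry in) = 18 → 2(2), carry out 1
  col 3: 0(0) + 0(0) + 1 (carry in) = 1 → 1(1), carry out 0
Reading digits MSB→LSB: 12E9
Strip leading zeros: 12E9
= 0x12E9


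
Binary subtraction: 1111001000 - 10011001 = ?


Align and subtract column by column (LSB to MSB, borrowing when needed):
  1111001000
- 0010011001
  ----------
  col 0: (0 - 0 borrow-in) - 1 → borrow from next column: (0+2) - 1 = 1, borrow out 1
  col 1: (0 - 1 borrow-in) - 0 → borrow from next column: (-1+2) - 0 = 1, borrow out 1
  col 2: (0 - 1 borrow-in) - 0 → borrow from next column: (-1+2) - 0 = 1, borrow out 1
  col 3: (1 - 1 borrow-in) - 1 → borrow from next column: (0+2) - 1 = 1, borrow out 1
  col 4: (0 - 1 borrow-in) - 1 → borrow from next column: (-1+2) - 1 = 0, borrow out 1
  col 5: (0 - 1 borrow-in) - 0 → borrow from next column: (-1+2) - 0 = 1, borrow out 1
  col 6: (1 - 1 borrow-in) - 0 → 0 - 0 = 0, borrow out 0
  col 7: (1 - 0 borrow-in) - 1 → 1 - 1 = 0, borrow out 0
  col 8: (1 - 0 borrow-in) - 0 → 1 - 0 = 1, borrow out 0
  col 9: (1 - 0 borrow-in) - 0 → 1 - 0 = 1, borrow out 0
Reading bits MSB→LSB: 1100101111
Strip leading zeros: 1100101111
= 1100101111


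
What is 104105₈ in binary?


Each octal digit → 3 binary bits:
  1 = 001
  0 = 000
  4 = 100
  1 = 001
  0 = 000
  5 = 101
Concatenate: 001 000 100 001 000 101
= 001000100001000101


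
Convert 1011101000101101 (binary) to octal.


Group into 3-bit groups: 001011101000101101
  001 = 1
  011 = 3
  101 = 5
  000 = 0
  101 = 5
  101 = 5
= 0o135055


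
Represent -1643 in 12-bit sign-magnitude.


Sign bit: 1 (negative)
Magnitude: 1643 = 11001101011
= 111001101011


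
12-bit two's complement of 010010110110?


Original: 010010110110
Step 1 - Invert all bits: 101101001001
Step 2 - Add 1: 101101001001 + 1
= 101101001010 (represents -1206)


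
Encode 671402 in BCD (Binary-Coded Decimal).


Each digit → 4-bit binary:
  6 → 0110
  7 → 0111
  1 → 0001
  4 → 0100
  0 → 0000
  2 → 0010
= 0110 0111 0001 0100 0000 0010


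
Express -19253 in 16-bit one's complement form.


Original: 0100101100110101
Invert all bits:
  bit 0: 0 → 1
  bit 1: 1 → 0
  bit 2: 0 → 1
  bit 3: 0 → 1
  bit 4: 1 → 0
  bit 5: 0 → 1
  bit 6: 1 → 0
  bit 7: 1 → 0
  bit 8: 0 → 1
  bit 9: 0 → 1
  bit 10: 1 → 0
  bit 11: 1 → 0
  bit 12: 0 → 1
  bit 13: 1 → 0
  bit 14: 0 → 1
  bit 15: 1 → 0
= 1011010011001010


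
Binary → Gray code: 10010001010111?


Binary: 10010001010111
Gray code: G = B XOR (B >> 1)
B >> 1 = 01001000101011
10010001010111 XOR 01001000101011:
  1 XOR 0 = 1
  0 XOR 1 = 1
  0 XOR 0 = 0
  1 XOR 0 = 1
  0 XOR 1 = 1
  0 XOR 0 = 0
  0 XOR 0 = 0
  1 XOR 0 = 1
  0 XOR 1 = 1
  1 XOR 0 = 1
  0 XOR 1 = 1
  1 XOR 0 = 1
  1 XOR 1 = 0
  1 XOR 1 = 0
= 11011001111100


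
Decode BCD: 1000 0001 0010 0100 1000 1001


Each 4-bit group → digit:
  1000 → 8
  0001 → 1
  0010 → 2
  0100 → 4
  1000 → 8
  1001 → 9
= 812489


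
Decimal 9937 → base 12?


Divide by 12 repeatedly:
9937 ÷ 12 = 828 remainder 1
828 ÷ 12 = 69 remainder 0
69 ÷ 12 = 5 remainder 9
5 ÷ 12 = 0 remainder 5
Reading remainders bottom-up:
= 5901


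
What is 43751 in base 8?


Divide by 8 repeatedly:
43751 ÷ 8 = 5468 remainder 7
5468 ÷ 8 = 683 remainder 4
683 ÷ 8 = 85 remainder 3
85 ÷ 8 = 10 remainder 5
10 ÷ 8 = 1 remainder 2
1 ÷ 8 = 0 remainder 1
Reading remainders bottom-up:
= 0o125347


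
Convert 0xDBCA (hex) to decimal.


Positional values:
Position 0: A × 16^0 = 10 × 1 = 10
Position 1: C × 16^1 = 12 × 16 = 192
Position 2: B × 16^2 = 11 × 256 = 2816
Position 3: D × 16^3 = 13 × 4096 = 53248
Sum = 10 + 192 + 2816 + 53248
= 56266
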